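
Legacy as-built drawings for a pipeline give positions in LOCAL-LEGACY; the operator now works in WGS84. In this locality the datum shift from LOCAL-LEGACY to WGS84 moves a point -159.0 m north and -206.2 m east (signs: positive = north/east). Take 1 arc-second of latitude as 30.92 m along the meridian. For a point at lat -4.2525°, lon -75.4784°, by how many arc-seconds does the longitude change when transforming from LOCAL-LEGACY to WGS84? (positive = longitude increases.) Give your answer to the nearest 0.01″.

Δλ = -6.69″

At latitude -4.2525°, cos φ = 0.997247.
1″ of longitude at this latitude = 30.92 × cos φ = 30.8349 m, so Δλ = -206.2 / 30.8349 = -6.687″.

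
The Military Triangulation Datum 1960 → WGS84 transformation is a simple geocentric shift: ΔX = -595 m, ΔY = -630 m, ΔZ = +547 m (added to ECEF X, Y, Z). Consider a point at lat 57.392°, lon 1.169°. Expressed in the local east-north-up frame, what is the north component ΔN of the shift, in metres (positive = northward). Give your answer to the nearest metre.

ΔN = 807 m

The local north axis is (−sin φ cos λ, −sin φ sin λ, cos φ), giving ΔN = 501.110 + 10.827 + 294.772 = 806.71 m.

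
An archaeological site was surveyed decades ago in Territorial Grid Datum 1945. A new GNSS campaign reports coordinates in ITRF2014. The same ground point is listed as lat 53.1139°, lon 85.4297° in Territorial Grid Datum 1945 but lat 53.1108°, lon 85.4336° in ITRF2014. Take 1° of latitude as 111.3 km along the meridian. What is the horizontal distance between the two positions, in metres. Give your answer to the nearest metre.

Δφ = 53.1108° − 53.1139° = -0.0031°; Δλ = 85.4336° − 85.4297° = +0.0039°.
ΔN = Δφ × 111300 = -345.0 m; ΔE = Δλ × 111300 × cos(53.1139°) = +0.0039 × 111300 × 0.600226 = 260.5 m.
Distance = √(ΔE² + ΔN²) = √(260.5² + (-345.0)²) = 432.4 m.

432 m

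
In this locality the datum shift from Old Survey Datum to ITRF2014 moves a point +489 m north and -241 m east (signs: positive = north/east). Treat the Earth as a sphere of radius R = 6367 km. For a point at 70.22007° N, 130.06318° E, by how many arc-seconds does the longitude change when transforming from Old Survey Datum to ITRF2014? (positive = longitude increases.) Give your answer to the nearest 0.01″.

Δλ = -23.07″

At latitude 70.22007°, cos φ = 0.338408.
One radian of longitude at latitude φ spans R cos φ, so Δλ = ΔE / (R cos φ) = -241.0 / (6367000 × 0.338408) = -1.1185e-04 rad = -23.071″.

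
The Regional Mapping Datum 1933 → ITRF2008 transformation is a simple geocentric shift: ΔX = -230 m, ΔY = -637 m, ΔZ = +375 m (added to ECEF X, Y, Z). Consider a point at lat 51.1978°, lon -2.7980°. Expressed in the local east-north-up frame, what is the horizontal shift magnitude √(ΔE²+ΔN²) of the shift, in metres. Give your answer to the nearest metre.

The local east axis at (φ, λ) is (−sin λ, cos λ, 0), so ΔE = −sin(-2.7980°)·(-230) + cos(-2.7980°)·(-637) = -647.47 m.
The local north axis is (−sin φ cos λ, −sin φ sin λ, cos φ), giving ΔN = 179.029 − 24.233 + 234.988 = 389.78 m.
Horizontal magnitude = √(ΔE² + ΔN²) = √((-647.47)² + 389.78²) = 755.74 m.

756 m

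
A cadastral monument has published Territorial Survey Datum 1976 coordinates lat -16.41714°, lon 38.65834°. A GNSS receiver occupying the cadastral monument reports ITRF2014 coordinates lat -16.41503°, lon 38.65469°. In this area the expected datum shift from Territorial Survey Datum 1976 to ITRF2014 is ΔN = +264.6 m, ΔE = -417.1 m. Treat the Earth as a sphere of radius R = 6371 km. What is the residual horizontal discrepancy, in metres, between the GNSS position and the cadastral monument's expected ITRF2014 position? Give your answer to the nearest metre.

41 m

Observed coordinate differences: Δφ = +0.00211°, Δλ = -0.00365°.
Converting to metres (1° lat = 111195 m, cos φ = 0.959229): observed ΔN = 234.6 m, observed ΔE = -389.3 m.
Subtracting the expected shift leaves a residual of 234.6 − (264.6) = -30.0 m north and -389.3 − (-417.1) = 27.8 m east.
Residual distance = √((-30.0)² + 27.8²) = 40.9 m.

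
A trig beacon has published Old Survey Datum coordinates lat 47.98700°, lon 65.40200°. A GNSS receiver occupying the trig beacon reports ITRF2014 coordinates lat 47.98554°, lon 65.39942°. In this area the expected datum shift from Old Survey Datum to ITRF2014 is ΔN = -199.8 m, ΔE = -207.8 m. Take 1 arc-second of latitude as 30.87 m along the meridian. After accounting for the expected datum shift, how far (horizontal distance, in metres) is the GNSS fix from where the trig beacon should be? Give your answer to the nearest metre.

41 m

Observed coordinate differences: Δφ = -0.00146°, Δλ = -0.00258°.
Converting to metres (1° lat = 111132 m, cos φ = 0.669299): observed ΔN = -162.3 m, observed ΔE = -191.9 m.
Subtracting the expected shift leaves a residual of -162.3 − (-199.8) = 37.5 m north and -191.9 − (-207.8) = 15.9 m east.
Residual distance = √(37.5² + 15.9²) = 40.8 m.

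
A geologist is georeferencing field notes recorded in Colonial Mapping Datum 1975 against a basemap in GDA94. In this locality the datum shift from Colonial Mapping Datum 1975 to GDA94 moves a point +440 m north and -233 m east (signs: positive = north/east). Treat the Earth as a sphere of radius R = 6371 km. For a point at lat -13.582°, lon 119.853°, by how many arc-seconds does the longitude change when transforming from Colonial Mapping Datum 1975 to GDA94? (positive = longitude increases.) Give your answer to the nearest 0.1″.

Δλ = -7.8″

At latitude -13.582°, cos φ = 0.972035.
One radian of longitude at latitude φ spans R cos φ, so Δλ = ΔE / (R cos φ) = -233.0 / (6371000 × 0.972035) = -3.7624e-05 rad = -7.761″.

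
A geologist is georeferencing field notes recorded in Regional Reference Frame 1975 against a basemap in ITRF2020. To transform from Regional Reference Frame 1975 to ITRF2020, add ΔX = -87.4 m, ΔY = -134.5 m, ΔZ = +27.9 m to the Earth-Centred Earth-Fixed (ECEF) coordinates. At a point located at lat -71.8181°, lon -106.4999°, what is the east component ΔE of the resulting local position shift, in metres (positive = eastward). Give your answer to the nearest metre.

The local east axis at (φ, λ) is (−sin λ, cos λ, 0), so ΔE = −sin(-106.4999°)·(-87.4) + cos(-106.4999°)·(-134.5) = -45.60 m.

ΔE = -46 m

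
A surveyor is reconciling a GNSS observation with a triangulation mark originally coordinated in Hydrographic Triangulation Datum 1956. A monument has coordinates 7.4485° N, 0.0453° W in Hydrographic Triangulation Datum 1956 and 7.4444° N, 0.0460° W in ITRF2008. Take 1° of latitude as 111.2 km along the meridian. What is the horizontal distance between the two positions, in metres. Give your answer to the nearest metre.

Δφ = 7.4444° − 7.4485° = -0.0041°; Δλ = -0.0460° − -0.0453° = -0.0007°.
ΔN = Δφ × 111200 = -455.9 m; ΔE = Δλ × 111200 × cos(7.4485°) = -0.0007 × 111200 × 0.991562 = -77.2 m.
Distance = √(ΔE² + ΔN²) = √((-77.2)² + (-455.9)²) = 462.4 m.

462 m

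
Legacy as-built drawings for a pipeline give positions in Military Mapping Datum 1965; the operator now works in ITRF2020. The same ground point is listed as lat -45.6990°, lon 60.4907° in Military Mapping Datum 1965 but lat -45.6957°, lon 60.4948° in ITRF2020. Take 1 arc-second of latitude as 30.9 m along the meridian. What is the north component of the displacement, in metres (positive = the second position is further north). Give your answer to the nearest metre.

Δφ = -45.6957° − -45.6990° = +0.0033°; Δλ = 60.4948° − 60.4907° = +0.0041°.
1° of latitude = 3600 × 30.90 = 111240 m.
ΔN = Δφ × 111240 = 367.1 m; ΔE = Δλ × 111240 × cos(-45.6990°) = +0.0041 × 111240 × 0.698428 = 318.5 m.

ΔN = 367 m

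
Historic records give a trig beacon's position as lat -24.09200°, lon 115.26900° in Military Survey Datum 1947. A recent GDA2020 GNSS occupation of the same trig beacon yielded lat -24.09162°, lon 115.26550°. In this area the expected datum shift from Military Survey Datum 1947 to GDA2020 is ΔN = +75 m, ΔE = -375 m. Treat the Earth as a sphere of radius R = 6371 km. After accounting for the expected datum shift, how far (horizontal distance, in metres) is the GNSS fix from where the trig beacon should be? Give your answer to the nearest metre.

Observed coordinate differences: Δφ = +0.00038°, Δλ = -0.00350°.
Converting to metres (1° lat = 111195 m, cos φ = 0.912891): observed ΔN = 42.3 m, observed ΔE = -355.3 m.
Subtracting the expected shift leaves a residual of 42.3 − (75) = -32.7 m north and -355.3 − (-375) = 19.7 m east.
Residual distance = √((-32.7)² + 19.7²) = 38.2 m.

38 m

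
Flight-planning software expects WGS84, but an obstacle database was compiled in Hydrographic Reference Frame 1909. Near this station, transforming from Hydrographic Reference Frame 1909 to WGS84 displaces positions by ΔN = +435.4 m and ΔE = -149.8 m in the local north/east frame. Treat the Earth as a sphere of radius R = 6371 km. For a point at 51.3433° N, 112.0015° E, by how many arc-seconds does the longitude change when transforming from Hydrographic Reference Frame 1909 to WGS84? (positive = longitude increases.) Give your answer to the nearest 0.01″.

Δλ = -7.76″

At latitude 51.3433°, cos φ = 0.624653.
One radian of longitude at latitude φ spans R cos φ, so Δλ = ΔE / (R cos φ) = -149.8 / (6371000 × 0.624653) = -3.7641e-05 rad = -7.764″.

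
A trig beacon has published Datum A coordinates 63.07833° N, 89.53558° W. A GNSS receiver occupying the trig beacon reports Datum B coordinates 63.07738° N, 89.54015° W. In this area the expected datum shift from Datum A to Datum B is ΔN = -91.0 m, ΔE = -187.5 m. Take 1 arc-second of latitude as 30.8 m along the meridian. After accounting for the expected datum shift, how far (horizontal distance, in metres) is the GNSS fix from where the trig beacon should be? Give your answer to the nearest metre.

44 m

Observed coordinate differences: Δφ = -0.00095°, Δλ = -0.00457°.
Converting to metres (1° lat = 110880 m, cos φ = 0.452772): observed ΔN = -105.3 m, observed ΔE = -229.4 m.
Subtracting the expected shift leaves a residual of -105.3 − (-91.0) = -14.3 m north and -229.4 − (-187.5) = -41.9 m east.
Residual distance = √((-14.3)² + (-41.9)²) = 44.3 m.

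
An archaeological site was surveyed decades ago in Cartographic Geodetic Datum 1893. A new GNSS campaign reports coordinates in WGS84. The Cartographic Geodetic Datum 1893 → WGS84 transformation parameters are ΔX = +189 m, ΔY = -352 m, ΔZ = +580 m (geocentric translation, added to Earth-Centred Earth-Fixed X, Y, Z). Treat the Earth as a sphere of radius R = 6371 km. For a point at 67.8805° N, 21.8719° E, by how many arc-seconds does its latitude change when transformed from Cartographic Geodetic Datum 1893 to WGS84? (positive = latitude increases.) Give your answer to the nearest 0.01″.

sin φ = 0.926401, cos φ = 0.376540, sin λ = 0.372533, cos λ = 0.928019.
North component: ΔN = −sin φ cos λ·ΔX − sin φ sin λ·ΔY + cos φ·ΔZ = −(0.926401)(0.928019)(189) − (0.926401)(0.372533)(-352) + (0.376540)(580) = 177.39 m.
1° of latitude spans πR/180 = 111195 m, so Δφ = 177.39 / 111195 × 3600 = 5.743″.

Δφ = 5.74″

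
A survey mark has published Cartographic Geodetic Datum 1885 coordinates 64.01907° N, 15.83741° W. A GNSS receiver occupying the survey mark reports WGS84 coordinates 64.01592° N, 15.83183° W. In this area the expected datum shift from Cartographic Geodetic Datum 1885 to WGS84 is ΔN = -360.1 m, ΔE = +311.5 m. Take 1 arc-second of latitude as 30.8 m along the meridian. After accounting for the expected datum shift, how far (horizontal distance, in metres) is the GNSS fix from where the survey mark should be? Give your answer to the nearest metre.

Observed coordinate differences: Δφ = -0.00315°, Δλ = +0.00558°.
Converting to metres (1° lat = 110880 m, cos φ = 0.438072): observed ΔN = -349.3 m, observed ΔE = 271.0 m.
Subtracting the expected shift leaves a residual of -349.3 − (-360.1) = 10.8 m north and 271.0 − (311.5) = -40.5 m east.
Residual distance = √(10.8² + (-40.5)²) = 41.9 m.

42 m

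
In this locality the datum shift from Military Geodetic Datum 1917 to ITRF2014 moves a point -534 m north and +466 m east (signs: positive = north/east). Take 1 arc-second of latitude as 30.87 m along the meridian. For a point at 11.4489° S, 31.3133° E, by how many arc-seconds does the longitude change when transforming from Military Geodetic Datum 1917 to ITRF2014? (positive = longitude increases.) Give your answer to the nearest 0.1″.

Δλ = 15.4″

At latitude -11.4489°, cos φ = 0.980102.
1″ of longitude at this latitude = 30.87 × cos φ = 30.2558 m, so Δλ = 466.0 / 30.2558 = 15.402″.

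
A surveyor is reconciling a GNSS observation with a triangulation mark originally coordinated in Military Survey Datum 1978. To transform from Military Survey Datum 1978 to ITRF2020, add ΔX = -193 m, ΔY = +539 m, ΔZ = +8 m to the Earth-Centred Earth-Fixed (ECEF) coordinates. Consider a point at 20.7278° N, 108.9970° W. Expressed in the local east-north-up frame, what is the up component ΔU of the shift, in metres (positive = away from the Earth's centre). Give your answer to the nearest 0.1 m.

ΔU = -415.1 m

At φ = 20.7278°, λ = -108.9970°: sin φ = 0.353929, cos φ = 0.935272, sin λ = -0.945536, cos λ = -0.325519.
ΔU = cos φ cos λ·ΔX + cos φ sin λ·ΔY + sin φ·ΔZ = (0.935272)(-0.325519)(-193) + (0.935272)(-0.945536)(539) + (0.353929)(8) = -415.07 m.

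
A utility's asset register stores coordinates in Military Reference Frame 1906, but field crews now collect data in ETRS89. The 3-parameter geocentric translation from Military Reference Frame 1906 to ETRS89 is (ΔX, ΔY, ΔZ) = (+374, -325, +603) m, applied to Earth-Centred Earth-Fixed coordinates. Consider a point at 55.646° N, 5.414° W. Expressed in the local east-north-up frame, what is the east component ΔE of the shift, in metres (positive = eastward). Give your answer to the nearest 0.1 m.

ΔE = -288.3 m

The local east axis at (φ, λ) is (−sin λ, cos λ, 0), so ΔE = −sin(-5.414°)·374 + cos(-5.414°)·(-325) = -288.26 m.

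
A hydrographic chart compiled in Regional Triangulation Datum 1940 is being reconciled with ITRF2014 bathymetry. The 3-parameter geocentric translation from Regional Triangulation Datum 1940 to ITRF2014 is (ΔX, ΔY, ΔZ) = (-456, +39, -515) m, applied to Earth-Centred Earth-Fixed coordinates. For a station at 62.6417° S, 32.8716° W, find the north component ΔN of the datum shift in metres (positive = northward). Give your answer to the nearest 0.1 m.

At φ = -62.6417°, λ = -32.8716°: sin φ = -0.888150, cos φ = 0.459554, sin λ = -0.542758, cos λ = 0.839889.
ΔN = −sin φ cos λ·ΔX − sin φ sin λ·ΔY + cos φ·ΔZ = −(-0.888150)(0.839889)(-456) − (-0.888150)(-0.542758)(39) + (0.459554)(-515) = -595.62 m.

ΔN = -595.6 m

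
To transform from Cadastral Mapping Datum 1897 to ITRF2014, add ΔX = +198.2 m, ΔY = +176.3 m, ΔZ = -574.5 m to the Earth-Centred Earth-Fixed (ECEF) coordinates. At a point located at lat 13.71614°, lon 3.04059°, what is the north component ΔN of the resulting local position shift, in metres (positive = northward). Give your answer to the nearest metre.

ΔN = -607 m

At φ = 13.71614°, λ = 3.04059°: sin φ = 0.237112, cos φ = 0.971482, sin λ = 0.053043, cos λ = 0.998592.
ΔN = −sin φ cos λ·ΔX − sin φ sin λ·ΔY + cos φ·ΔZ = −(0.237112)(0.998592)(198.2) − (0.237112)(0.053043)(176.3) + (0.971482)(-574.5) = -607.26 m.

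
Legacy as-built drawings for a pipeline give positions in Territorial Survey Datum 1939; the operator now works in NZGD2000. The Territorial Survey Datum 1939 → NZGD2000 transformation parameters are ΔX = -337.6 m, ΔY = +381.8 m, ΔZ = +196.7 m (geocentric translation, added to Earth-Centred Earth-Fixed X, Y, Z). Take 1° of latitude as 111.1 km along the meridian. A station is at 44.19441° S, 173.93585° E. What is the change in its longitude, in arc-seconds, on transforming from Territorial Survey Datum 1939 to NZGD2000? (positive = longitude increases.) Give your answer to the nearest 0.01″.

sin φ = -0.697095, cos φ = 0.716979, sin λ = 0.105642, cos λ = -0.994404.
East component: ΔE = −sin λ·ΔX + cos λ·ΔY = −(0.105642)(-337.6) + (-0.994404)(381.8) = -344.00 m.
1° of latitude spans 111100 m; at latitude φ, 1° of longitude spans that × cos φ = 79656.3 m, so Δλ = -344.00 / 79656.3 × 3600 = -15.547″.

Δλ = -15.55″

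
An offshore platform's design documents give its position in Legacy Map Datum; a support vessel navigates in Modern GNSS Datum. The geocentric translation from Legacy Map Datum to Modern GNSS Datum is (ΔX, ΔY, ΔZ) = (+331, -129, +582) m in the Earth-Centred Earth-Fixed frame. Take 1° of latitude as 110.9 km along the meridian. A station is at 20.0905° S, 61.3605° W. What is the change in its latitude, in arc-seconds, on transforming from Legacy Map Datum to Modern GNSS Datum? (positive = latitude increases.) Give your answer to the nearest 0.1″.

Δφ = 20.8″

sin φ = -0.343504, cos φ = 0.939151, sin λ = -0.877653, cos λ = 0.479297.
North component: ΔN = −sin φ cos λ·ΔX − sin φ sin λ·ΔY + cos φ·ΔZ = −(-0.343504)(0.479297)(331) − (-0.343504)(-0.877653)(-129) + (0.939151)(582) = 639.97 m.
1° of latitude spans 110900 m, so Δφ = 639.97 / 110900 × 3600 = 20.775″.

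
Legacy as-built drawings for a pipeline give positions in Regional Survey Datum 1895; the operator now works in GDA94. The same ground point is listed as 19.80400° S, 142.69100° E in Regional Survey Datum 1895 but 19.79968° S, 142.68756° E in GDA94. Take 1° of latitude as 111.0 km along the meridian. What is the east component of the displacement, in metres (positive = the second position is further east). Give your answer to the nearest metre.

ΔE = -359 m

Δφ = -19.79968° − -19.80400° = +0.00432°; Δλ = 142.68756° − 142.69100° = -0.00344°.
ΔN = Δφ × 111000 = 479.5 m; ΔE = Δλ × 111000 × cos(-19.80400°) = -0.00344 × 111000 × 0.940857 = -359.3 m.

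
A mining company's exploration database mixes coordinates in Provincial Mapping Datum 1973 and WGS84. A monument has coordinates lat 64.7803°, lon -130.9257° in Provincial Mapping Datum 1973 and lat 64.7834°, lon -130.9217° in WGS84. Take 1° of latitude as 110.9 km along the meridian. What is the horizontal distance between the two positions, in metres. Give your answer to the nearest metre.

392 m

Δφ = 64.7834° − 64.7803° = +0.0031°; Δλ = -130.9217° − -130.9257° = +0.0040°.
ΔN = Δφ × 110900 = 343.8 m; ΔE = Δλ × 110900 × cos(64.7803°) = +0.0040 × 110900 × 0.426090 = 189.0 m.
Distance = √(ΔE² + ΔN²) = √(189.0² + 343.8²) = 392.3 m.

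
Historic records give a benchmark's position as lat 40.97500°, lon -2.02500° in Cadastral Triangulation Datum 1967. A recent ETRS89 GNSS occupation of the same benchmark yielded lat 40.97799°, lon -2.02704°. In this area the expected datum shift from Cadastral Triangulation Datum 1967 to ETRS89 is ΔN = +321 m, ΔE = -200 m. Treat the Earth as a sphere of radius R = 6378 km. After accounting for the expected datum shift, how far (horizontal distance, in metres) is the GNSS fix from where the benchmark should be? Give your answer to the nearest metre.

31 m

Observed coordinate differences: Δφ = +0.00299°, Δλ = -0.00204°.
Converting to metres (1° lat = 111317 m, cos φ = 0.754996): observed ΔN = 332.8 m, observed ΔE = -171.4 m.
Subtracting the expected shift leaves a residual of 332.8 − (321) = 11.8 m north and -171.4 − (-200) = 28.6 m east.
Residual distance = √(11.8² + 28.6²) = 30.9 m.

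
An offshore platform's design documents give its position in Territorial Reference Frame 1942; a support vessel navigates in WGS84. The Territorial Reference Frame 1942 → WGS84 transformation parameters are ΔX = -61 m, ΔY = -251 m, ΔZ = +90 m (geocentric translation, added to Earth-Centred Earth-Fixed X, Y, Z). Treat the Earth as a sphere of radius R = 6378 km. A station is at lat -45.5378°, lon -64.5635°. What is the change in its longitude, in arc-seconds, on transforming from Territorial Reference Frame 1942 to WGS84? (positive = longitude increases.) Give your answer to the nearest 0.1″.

sin φ = -0.713713, cos φ = 0.700439, sin λ = -0.903062, cos λ = 0.429511.
East component: ΔE = −sin λ·ΔX + cos λ·ΔY = −(-0.903062)(-61) + (0.429511)(-251) = -162.89 m.
1° of latitude spans πR/180 = 111317 m; at latitude φ, 1° of longitude spans that × cos φ = 77970.8 m, so Δλ = -162.89 / 77970.8 × 3600 = -7.521″.

Δλ = -7.5″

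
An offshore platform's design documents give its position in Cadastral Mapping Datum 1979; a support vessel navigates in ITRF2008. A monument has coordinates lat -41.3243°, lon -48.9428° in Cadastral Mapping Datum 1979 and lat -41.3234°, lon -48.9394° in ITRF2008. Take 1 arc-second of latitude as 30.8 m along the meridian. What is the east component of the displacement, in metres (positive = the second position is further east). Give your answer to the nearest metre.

ΔE = 283 m

Δφ = -41.3234° − -41.3243° = +0.0009°; Δλ = -48.9394° − -48.9428° = +0.0034°.
1° of latitude = 3600 × 30.80 = 110880 m.
ΔN = Δφ × 110880 = 99.8 m; ΔE = Δλ × 110880 × cos(-41.3243°) = +0.0034 × 110880 × 0.750984 = 283.1 m.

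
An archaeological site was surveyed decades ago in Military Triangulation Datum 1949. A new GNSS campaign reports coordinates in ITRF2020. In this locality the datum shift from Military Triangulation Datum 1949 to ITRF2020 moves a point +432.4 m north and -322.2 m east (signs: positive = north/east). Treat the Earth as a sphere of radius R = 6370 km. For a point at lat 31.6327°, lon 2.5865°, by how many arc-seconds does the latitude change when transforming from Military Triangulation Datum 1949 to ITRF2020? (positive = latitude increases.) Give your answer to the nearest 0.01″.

Δφ = 14.00″

On a sphere of radius R, 1 rad of latitude = R, so Δφ = ΔN / R = 432.4 / 6370000 = 6.7881e-05 rad = 14.001″.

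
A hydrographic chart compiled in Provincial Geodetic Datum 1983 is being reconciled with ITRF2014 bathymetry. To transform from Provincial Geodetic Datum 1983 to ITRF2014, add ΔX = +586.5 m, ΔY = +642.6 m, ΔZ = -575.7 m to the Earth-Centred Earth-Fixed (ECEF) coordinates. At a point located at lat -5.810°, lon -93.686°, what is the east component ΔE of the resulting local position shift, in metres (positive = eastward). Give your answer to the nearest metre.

At φ = -5.810°, λ = -93.686°: sin φ = -0.101230, cos φ = 0.994863, sin λ = -0.997931, cos λ = -0.064288.
ΔE = −sin λ·ΔX + cos λ·ΔY = −(-0.997931)·(586.5) + (-0.064288)·(642.6) = 543.97 m.

ΔE = 544 m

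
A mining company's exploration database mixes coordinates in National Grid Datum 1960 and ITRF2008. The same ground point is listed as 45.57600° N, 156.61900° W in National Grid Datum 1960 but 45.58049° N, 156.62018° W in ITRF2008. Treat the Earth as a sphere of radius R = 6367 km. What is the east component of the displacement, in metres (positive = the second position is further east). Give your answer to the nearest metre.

Δφ = 45.58049° − 45.57600° = +0.00449°; Δλ = -156.62018° − -156.61900° = -0.00118°.
1° along a meridian = πR/180 = 111125 m.
ΔN = Δφ × 111125 = 499.0 m; ΔE = Δλ × 111125 × cos(45.57600°) = -0.00118 × 111125 × 0.699963 = -91.8 m.

ΔE = -92 m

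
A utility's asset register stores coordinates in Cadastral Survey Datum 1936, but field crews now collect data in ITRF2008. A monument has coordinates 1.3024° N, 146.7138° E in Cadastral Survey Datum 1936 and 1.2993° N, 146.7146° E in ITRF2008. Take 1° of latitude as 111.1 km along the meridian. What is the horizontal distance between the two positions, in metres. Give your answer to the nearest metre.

Δφ = 1.2993° − 1.3024° = -0.0031°; Δλ = 146.7146° − 146.7138° = +0.0008°.
ΔN = Δφ × 111100 = -344.4 m; ΔE = Δλ × 111100 × cos(1.3024°) = +0.0008 × 111100 × 0.999742 = 88.9 m.
Distance = √(ΔE² + ΔN²) = √(88.9² + (-344.4)²) = 355.7 m.

356 m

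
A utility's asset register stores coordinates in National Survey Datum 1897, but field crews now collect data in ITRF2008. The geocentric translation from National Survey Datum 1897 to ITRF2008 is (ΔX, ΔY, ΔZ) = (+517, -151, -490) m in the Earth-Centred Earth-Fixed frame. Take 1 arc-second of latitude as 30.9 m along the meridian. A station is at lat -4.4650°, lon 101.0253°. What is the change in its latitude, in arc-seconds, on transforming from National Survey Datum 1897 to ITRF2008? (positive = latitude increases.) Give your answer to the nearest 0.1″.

Δφ = -16.4″

sin φ = -0.077850, cos φ = 0.996965, sin λ = 0.981543, cos λ = -0.191242.
North component: ΔN = −sin φ cos λ·ΔX − sin φ sin λ·ΔY + cos φ·ΔZ = −(-0.077850)(-0.191242)(517) − (-0.077850)(0.981543)(-151) + (0.996965)(-490) = -507.75 m.
1° of latitude spans 3600 × 30.90 = 111240 m, so Δφ = -507.75 / 111240 × 3600 = -16.432″.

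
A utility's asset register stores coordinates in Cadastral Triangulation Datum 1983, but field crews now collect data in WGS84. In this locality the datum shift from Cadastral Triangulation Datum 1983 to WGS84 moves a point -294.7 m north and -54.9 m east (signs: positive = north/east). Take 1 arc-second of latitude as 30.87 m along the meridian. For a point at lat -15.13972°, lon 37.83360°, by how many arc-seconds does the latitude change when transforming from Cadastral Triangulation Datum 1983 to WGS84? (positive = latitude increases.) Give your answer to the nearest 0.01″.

Δφ = -9.55″

1″ of latitude = 30.87 m, so Δφ = -294.7 / 30.87 = -9.546″.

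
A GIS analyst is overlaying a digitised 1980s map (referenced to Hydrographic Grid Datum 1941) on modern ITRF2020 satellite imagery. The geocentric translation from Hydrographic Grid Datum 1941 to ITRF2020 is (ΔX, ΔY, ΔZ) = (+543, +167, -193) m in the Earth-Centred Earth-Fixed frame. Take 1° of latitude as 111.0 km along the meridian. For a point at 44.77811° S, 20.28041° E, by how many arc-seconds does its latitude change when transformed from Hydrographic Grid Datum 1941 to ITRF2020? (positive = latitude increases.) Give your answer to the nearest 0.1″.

Δφ = 8.5″

sin φ = -0.704363, cos φ = 0.709840, sin λ = 0.346615, cos λ = 0.938008.
North component: ΔN = −sin φ cos λ·ΔX − sin φ sin λ·ΔY + cos φ·ΔZ = −(-0.704363)(0.938008)(543) − (-0.704363)(0.346615)(167) + (0.709840)(-193) = 262.53 m.
1° of latitude spans 111000 m, so Δφ = 262.53 / 111000 × 3600 = 8.515″.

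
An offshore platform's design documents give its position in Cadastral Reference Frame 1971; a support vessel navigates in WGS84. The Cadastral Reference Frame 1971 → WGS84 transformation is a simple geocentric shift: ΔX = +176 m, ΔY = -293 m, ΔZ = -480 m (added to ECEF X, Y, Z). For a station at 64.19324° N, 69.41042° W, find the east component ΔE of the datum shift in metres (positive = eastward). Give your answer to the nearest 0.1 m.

ΔE = 61.7 m

At φ = 64.19324°, λ = -69.41042°: sin φ = 0.900267, cos φ = 0.435337, sin λ = -0.936124, cos λ = 0.351671.
ΔE = −sin λ·ΔX + cos λ·ΔY = −(-0.936124)·(176) + (0.351671)·(-293) = 61.72 m.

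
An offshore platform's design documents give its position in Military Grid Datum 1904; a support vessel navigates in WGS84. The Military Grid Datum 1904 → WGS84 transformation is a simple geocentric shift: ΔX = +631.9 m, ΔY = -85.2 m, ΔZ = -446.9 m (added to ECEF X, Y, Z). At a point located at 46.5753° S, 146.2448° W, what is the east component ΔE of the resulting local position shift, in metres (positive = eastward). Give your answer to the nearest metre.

At φ = -46.5753°, λ = -146.2448°: sin φ = -0.726278, cos φ = 0.687401, sin λ = -0.555646, cos λ = -0.831419.
ΔE = −sin λ·ΔX + cos λ·ΔY = −(-0.555646)·(631.9) + (-0.831419)·(-85.2) = 421.95 m.

ΔE = 422 m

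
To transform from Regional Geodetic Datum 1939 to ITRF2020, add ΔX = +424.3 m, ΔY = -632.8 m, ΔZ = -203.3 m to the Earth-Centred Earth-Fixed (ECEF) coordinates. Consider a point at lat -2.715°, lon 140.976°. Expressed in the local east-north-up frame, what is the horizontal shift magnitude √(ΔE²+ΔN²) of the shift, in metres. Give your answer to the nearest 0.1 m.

At φ = -2.715°, λ = 140.976°: sin φ = -0.047368, cos φ = 0.998878, sin λ = 0.629646, cos λ = -0.776882.
ΔE = −sin λ·ΔX + cos λ·ΔY = −(0.629646)·(424.3) + (-0.776882)·(-632.8) = 224.45 m.
ΔN = −sin φ cos λ·ΔX − sin φ sin λ·ΔY + cos φ·ΔZ = −(-0.047368)(-0.776882)(424.3) − (-0.047368)(0.629646)(-632.8) + (0.998878)(-203.3) = -237.56 m.
Horizontal magnitude = √(ΔE² + ΔN²) = √(224.45² + (-237.56)²) = 326.82 m.

326.8 m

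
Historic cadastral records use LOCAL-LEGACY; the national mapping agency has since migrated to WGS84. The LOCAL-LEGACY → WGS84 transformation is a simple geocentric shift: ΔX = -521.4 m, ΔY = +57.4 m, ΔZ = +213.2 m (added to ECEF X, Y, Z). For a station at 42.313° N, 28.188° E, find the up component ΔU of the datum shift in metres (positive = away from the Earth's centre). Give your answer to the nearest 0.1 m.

ΔU = -176.3 m

At φ = 42.313°, λ = 28.188°: sin φ = 0.673180, cos φ = 0.739478, sin λ = 0.472366, cos λ = 0.881402.
ΔU = cos φ cos λ·ΔX + cos φ sin λ·ΔY + sin φ·ΔZ = (0.739478)(0.881402)(-521.4) + (0.739478)(0.472366)(57.4) + (0.673180)(213.2) = -176.26 m.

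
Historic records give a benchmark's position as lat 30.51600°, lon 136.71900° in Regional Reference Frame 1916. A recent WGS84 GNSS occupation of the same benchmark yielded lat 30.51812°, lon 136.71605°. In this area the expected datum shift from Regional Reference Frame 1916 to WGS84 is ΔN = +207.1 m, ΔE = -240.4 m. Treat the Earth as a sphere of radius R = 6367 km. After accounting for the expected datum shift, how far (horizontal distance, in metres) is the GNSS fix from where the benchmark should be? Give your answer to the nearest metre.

51 m

Observed coordinate differences: Δφ = +0.00212°, Δλ = -0.00295°.
Converting to metres (1° lat = 111125 m, cos φ = 0.861487): observed ΔN = 235.6 m, observed ΔE = -282.4 m.
Subtracting the expected shift leaves a residual of 235.6 − (207.1) = 28.5 m north and -282.4 − (-240.4) = -42.0 m east.
Residual distance = √(28.5² + (-42.0)²) = 50.8 m.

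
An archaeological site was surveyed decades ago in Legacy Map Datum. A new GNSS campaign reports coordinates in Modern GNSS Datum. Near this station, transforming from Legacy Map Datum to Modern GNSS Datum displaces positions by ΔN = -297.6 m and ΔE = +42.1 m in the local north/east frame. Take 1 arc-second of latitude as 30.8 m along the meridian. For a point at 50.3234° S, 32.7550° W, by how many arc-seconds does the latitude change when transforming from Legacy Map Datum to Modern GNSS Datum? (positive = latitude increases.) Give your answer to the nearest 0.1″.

Δφ = -9.7″

1″ of latitude = 30.80 m, so Δφ = -297.6 / 30.80 = -9.662″.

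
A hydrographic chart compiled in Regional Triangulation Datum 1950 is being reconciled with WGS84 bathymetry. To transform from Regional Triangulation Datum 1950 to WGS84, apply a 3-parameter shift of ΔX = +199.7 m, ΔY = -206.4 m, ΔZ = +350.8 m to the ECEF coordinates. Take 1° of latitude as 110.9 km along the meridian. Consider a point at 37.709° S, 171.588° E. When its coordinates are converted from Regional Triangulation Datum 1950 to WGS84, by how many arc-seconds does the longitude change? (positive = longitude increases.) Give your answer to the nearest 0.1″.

sin φ = -0.611651, cos φ = 0.791127, sin λ = 0.146290, cos λ = -0.989242.
East component: ΔE = −sin λ·ΔX + cos λ·ΔY = −(0.146290)(199.7) + (-0.989242)(-206.4) = 174.97 m.
1° of latitude spans 110900 m; at latitude φ, 1° of longitude spans that × cos φ = 87736.0 m, so Δλ = 174.97 / 87736.0 × 3600 = 7.179″.

Δλ = 7.2″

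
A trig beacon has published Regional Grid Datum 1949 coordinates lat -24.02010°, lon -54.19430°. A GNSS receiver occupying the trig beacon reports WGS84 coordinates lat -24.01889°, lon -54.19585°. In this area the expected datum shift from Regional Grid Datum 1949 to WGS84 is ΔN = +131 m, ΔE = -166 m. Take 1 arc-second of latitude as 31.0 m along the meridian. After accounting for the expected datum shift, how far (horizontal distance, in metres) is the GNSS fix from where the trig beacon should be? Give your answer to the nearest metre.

Observed coordinate differences: Δφ = +0.00121°, Δλ = -0.00155°.
Converting to metres (1° lat = 111600 m, cos φ = 0.913403): observed ΔN = 135.0 m, observed ΔE = -158.0 m.
Subtracting the expected shift leaves a residual of 135.0 − (131) = 4.0 m north and -158.0 − (-166) = 8.0 m east.
Residual distance = √(4.0² + 8.0²) = 9.0 m.

9 m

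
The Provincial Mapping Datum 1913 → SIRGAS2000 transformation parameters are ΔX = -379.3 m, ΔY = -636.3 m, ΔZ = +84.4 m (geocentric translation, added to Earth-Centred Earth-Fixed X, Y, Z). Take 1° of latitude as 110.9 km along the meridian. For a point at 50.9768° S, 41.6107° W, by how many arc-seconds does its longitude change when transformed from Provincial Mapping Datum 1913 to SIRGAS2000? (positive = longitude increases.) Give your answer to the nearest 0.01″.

Δλ = -37.51″

sin φ = -0.776891, cos φ = 0.629635, sin λ = -0.664066, cos λ = 0.747674.
East component: ΔE = −sin λ·ΔX + cos λ·ΔY = −(-0.664066)(-379.3) + (0.747674)(-636.3) = -727.63 m.
1° of latitude spans 110900 m; at latitude φ, 1° of longitude spans that × cos φ = 69826.5 m, so Δλ = -727.63 / 69826.5 × 3600 = -37.514″.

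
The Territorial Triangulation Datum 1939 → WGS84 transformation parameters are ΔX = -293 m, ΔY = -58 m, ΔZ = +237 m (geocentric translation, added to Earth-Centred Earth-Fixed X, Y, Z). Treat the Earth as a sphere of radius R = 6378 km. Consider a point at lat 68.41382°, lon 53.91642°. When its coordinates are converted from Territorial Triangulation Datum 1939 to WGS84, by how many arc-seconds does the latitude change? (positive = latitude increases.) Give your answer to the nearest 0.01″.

Δφ = 9.42″

sin φ = 0.929865, cos φ = 0.367900, sin λ = 0.808159, cos λ = 0.588965.
North component: ΔN = −sin φ cos λ·ΔX − sin φ sin λ·ΔY + cos φ·ΔZ = −(0.929865)(0.588965)(-293) − (0.929865)(0.808159)(-58) + (0.367900)(237) = 291.24 m.
1° of latitude spans πR/180 = 111317 m, so Δφ = 291.24 / 111317 × 3600 = 9.419″.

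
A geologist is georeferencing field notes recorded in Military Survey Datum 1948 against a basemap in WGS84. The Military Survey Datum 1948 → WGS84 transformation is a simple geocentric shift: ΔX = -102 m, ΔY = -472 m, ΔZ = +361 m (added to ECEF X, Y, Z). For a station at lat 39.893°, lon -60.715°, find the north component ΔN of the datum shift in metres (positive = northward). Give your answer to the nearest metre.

ΔN = 45 m

At φ = 39.893°, λ = -60.715°: sin φ = 0.641356, cos φ = 0.767244, sin λ = -0.872197, cos λ = 0.489154.
ΔN = −sin φ cos λ·ΔX − sin φ sin λ·ΔY + cos φ·ΔZ = −(0.641356)(0.489154)(-102) − (0.641356)(-0.872197)(-472) + (0.767244)(361) = 44.94 m.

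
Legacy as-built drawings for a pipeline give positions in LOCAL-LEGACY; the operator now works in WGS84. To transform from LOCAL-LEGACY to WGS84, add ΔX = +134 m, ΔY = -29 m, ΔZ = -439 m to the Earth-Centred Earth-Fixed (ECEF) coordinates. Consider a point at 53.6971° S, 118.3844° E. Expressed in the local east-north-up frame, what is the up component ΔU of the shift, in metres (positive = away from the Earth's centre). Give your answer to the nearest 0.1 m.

ΔU = 301.0 m

The local up (radial) axis is (cos φ cos λ, cos φ sin λ, sin φ), giving ΔU = -37.715 − 15.105 + 353.789 = 300.97 m.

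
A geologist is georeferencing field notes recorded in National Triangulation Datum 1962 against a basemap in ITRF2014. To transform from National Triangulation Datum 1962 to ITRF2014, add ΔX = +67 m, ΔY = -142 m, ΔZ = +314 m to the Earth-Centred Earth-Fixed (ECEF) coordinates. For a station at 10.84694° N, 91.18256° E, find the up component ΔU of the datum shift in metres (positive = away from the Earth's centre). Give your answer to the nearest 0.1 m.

ΔU = -81.7 m

The local up (radial) axis is (cos φ cos λ, cos φ sin λ, sin φ), giving ΔU = -1.358 − 139.433 + 59.090 = -81.70 m.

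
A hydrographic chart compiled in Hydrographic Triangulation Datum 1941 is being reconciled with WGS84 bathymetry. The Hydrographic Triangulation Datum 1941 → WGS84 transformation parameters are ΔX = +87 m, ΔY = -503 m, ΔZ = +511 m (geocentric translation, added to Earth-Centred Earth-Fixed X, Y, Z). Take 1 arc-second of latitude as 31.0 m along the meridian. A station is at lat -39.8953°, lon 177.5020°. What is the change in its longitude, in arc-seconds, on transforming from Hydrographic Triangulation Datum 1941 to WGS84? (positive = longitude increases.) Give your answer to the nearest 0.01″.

sin φ = -0.641387, cos φ = 0.767218, sin λ = 0.043585, cos λ = -0.999050.
East component: ΔE = −sin λ·ΔX + cos λ·ΔY = −(0.043585)(87) + (-0.999050)(-503) = 498.73 m.
1° of latitude spans 3600 × 31.00 = 111600 m; at latitude φ, 1° of longitude spans that × cos φ = 85621.5 m, so Δλ = 498.73 / 85621.5 × 3600 = 20.969″.

Δλ = 20.97″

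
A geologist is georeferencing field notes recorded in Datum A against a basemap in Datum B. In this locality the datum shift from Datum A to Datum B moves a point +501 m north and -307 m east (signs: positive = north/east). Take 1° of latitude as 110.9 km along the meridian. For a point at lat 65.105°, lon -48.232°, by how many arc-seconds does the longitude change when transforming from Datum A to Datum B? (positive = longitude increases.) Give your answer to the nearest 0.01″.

At latitude 65.105°, cos φ = 0.420957.
1° of longitude at this latitude = 110.9 × cos φ = 46.68 km, so Δλ = -307.0 / 46684.1 = -0.0065761° = -23.674″.

Δλ = -23.67″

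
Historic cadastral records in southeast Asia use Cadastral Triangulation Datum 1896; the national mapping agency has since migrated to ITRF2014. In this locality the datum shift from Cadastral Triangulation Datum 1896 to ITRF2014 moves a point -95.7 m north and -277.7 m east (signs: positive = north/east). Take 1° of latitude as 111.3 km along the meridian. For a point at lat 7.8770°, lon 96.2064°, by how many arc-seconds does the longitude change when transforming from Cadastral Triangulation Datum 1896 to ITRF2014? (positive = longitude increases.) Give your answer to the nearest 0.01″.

At latitude 7.8770°, cos φ = 0.990565.
1° of longitude at this latitude = 111.3 × cos φ = 110.25 km, so Δλ = -277.7 / 110249.8 = -0.0025188° = -9.068″.

Δλ = -9.07″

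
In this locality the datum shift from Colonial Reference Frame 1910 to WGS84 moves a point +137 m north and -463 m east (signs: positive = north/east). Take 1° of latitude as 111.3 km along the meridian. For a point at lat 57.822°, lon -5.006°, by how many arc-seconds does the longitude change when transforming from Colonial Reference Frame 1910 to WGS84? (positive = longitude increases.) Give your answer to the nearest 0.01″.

Δλ = -28.12″

At latitude 57.822°, cos φ = 0.532551.
1° of longitude at this latitude = 111.3 × cos φ = 59.27 km, so Δλ = -463.0 / 59273.0 = -0.0078113° = -28.121″.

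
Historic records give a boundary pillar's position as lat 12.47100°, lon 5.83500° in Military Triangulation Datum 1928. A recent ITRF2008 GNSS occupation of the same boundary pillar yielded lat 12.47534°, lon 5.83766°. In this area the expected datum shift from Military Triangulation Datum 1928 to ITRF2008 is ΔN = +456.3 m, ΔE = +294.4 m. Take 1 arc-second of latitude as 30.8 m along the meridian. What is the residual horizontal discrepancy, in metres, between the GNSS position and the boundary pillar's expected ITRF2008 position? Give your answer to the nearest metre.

Observed coordinate differences: Δφ = +0.00434°, Δλ = +0.00266°.
Converting to metres (1° lat = 110880 m, cos φ = 0.976405): observed ΔN = 481.2 m, observed ΔE = 288.0 m.
Subtracting the expected shift leaves a residual of 481.2 − (456.3) = 24.9 m north and 288.0 − (294.4) = -6.4 m east.
Residual distance = √(24.9² + (-6.4)²) = 25.7 m.

26 m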